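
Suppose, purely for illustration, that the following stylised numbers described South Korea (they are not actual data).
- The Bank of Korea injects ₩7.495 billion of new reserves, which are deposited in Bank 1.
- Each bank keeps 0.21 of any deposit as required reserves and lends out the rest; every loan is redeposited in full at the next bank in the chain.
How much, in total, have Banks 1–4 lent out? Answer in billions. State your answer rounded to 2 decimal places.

₩17.21 billion

Bank i lends (1 − rr)^i of the original deposit: Bank 1 lends 7.495·0.7900 ≈ 5.9211, Bank 2 lends 7.495·0.7900² ≈ 4.6776, and so on.
Summing a geometric series: total = 7.495·[0.7900·(1 − 0.7900^4) / (1 − 0.7900)] ≈ 17.2133 billion.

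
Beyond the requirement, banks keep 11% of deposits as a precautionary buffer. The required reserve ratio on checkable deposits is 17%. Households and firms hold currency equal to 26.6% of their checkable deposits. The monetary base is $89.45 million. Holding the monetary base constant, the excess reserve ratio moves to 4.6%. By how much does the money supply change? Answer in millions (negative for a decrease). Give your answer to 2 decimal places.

$27.54 million

Initially m₁ = (1 + 0.266) / (0.17 + 0.11 + 0.266) ≈ 2.31868, so M₁ = 2.31868 × 89.45 ≈ 207.4059 million.
After the change m₂ = (1 + 0.266) / (0.17 + 0.046 + 0.266) ≈ 2.62656, so M₂ = 2.62656 × 89.45 ≈ 234.9458 million.
ΔM = M₂ − M₁ = 234.9458 − 207.4059 = 27.5399 million.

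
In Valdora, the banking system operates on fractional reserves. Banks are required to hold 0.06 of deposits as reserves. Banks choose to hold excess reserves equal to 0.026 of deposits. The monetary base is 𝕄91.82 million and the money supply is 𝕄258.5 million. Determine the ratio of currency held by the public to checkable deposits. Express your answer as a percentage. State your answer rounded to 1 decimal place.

Using m = M/MB = 258.5/91.82 ≈ 2.815291. From m = (1 + c)/(c + rr + e), rearranging gives 1 + c = m·(c + rr + e), so c·(1 − m) = m·(rr + e) − 1.
Hence c = [m·(rr + e) − 1]/(1 − m) = [2.815291 × (0.06 + 0.026) − 1] / (1 − 2.815291) ≈ 0.417501.

41.8%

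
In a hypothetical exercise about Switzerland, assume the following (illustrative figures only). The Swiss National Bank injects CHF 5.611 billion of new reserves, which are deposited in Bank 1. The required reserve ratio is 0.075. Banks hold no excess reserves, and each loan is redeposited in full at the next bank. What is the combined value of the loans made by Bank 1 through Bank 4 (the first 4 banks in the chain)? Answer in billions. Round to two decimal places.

CHF 18.54 billion

Bank i lends (1 − rr)^i of the original deposit: Bank 1 lends 5.611·0.9250 ≈ 5.1902, Bank 2 lends 5.611·0.9250² ≈ 4.8009, and so on.
Summing a geometric series: total = 5.611·[0.9250·(1 − 0.9250^4) / (1 − 0.9250)] ≈ 18.5397 billion.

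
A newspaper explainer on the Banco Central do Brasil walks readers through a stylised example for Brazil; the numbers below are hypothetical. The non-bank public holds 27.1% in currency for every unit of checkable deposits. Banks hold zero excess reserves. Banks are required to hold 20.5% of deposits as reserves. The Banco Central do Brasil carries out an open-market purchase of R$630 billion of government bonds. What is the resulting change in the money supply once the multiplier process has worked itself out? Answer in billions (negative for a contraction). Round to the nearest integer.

The money multiplier is m = (1 + c) / (rr + c) = (1 + 0.271) / (0.205 + 0.271) ≈ 2.6702.
The purchase adds 630 billion of base, so ΔM = m × ΔMB = 2.6702 × (+630) = 1682.226 billion.

R$1682 billion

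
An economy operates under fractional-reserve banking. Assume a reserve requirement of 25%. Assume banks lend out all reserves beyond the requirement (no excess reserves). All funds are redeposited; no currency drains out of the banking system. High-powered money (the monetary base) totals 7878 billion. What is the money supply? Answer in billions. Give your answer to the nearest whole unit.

31512 billion

With no currency drain or excess reserves, the money multiplier is m = 1/rr = 1/0.25 = 4.
Money supply M = m × MB = 4 × 7878 = 31512 billion.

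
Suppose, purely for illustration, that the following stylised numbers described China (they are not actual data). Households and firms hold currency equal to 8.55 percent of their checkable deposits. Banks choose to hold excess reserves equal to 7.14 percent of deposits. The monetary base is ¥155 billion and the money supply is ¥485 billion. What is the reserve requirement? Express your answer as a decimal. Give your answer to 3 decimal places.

0.190

Using m = M/MB = 485/155 ≈ 3.129032. Since m = (1 + c)/(c + rr + e), the denominator satisfies c + rr + e = (1 + c)/m = (1 + 0.0855) / 3.129032 ≈ 0.346912.
With c = 0.0855 and e = 0.0714, the reserve requirement is 0.346912 − 0.0855 − 0.0714 = 0.190012.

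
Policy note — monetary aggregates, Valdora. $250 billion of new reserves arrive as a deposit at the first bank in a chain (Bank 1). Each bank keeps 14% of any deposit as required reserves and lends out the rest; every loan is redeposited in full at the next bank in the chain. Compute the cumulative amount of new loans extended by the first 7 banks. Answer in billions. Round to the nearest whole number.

Bank i lends (1 − rr)^i of the original deposit: Bank 1 lends 250·0.8600 = 215.0000, Bank 2 lends 250·0.8600² = 184.9000, and so on.
Summing a geometric series: total = 250·[0.8600·(1 − 0.8600^7) / (1 − 0.8600)] ≈ 1001.3966 billion.

$1001 billion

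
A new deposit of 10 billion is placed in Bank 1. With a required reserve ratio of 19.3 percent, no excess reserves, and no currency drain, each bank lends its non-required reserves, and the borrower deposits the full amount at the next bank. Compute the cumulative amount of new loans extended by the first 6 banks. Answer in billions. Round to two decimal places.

Bank i lends (1 − rr)^i of the original deposit: Bank 1 lends 10·0.8070 = 8.0700, Bank 2 lends 10·0.8070² ≈ 6.5125, and so on.
Summing a geometric series: total = 10·[0.8070·(1 − 0.8070^6) / (1 − 0.8070)] ≈ 30.2641 billion.

30.26 billion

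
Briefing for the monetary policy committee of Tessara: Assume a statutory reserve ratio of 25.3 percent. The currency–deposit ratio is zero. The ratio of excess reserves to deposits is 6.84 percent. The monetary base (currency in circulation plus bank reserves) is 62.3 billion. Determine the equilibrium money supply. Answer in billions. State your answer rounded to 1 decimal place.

The money multiplier is m = 1 / (rr + e) = 1 / (0.253 + 0.0684) ≈ 3.1114.
So M = m × MB = 3.1114 × 62.3 ≈ 193.8402 billion.

193.8 billion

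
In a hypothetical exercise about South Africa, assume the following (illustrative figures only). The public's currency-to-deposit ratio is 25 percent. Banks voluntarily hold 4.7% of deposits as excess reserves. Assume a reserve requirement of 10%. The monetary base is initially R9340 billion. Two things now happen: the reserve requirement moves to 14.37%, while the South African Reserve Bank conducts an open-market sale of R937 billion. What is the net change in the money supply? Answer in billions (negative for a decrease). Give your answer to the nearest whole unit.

Before: m₁ = (1 + 0.25) / (0.1 + 0.047 + 0.25) ≈ 3.14861, MB₁ = 9340, so M₁ = 3.14861 × 9340 = 29408.0174 billion.
After: m₂ = (1 + 0.25) / (0.1437 + 0.047 + 0.25) ≈ 2.83640, MB₂ = 9340 − 937 = 8403, so M₂ = 2.83640 × 8403 = 23834.2692 billion.
ΔM = M₂ − M₁ = 23834.2692 − 29408.0174 = -5573.7482 billion.

-5574 billion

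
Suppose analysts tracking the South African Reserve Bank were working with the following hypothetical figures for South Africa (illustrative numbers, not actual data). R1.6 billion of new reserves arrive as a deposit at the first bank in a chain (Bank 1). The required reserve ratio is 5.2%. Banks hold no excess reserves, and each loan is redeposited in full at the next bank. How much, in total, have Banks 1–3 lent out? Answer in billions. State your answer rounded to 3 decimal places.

Bank i lends (1 − rr)^i of the original deposit: Bank 1 lends 1.6·0.9480 = 1.5168, Bank 2 lends 1.6·0.9480² ≈ 1.4379, and so on.
Summing a geometric series: total = 1.6·[0.9480·(1 − 0.9480^3) / (1 − 0.9480)] ≈ 4.3179 billion.

R4.318 billion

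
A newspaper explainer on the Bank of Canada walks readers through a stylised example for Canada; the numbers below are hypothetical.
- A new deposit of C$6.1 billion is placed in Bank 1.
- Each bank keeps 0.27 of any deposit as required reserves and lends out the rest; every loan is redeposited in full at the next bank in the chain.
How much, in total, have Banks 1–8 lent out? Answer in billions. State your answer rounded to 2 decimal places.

Bank i lends (1 − rr)^i of the original deposit: Bank 1 lends 6.1·0.7300 = 4.4530, Bank 2 lends 6.1·0.7300² ≈ 3.2507, and so on.
Summing a geometric series: total = 6.1·[0.7300·(1 − 0.7300^8) / (1 − 0.7300)] ≈ 15.1625 billion.

C$15.16 billion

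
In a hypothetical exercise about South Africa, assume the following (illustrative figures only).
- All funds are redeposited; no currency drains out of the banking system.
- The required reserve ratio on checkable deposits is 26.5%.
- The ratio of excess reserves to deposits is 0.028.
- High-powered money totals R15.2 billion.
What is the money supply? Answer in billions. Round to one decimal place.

R51.9 billion

The money multiplier is m = 1 / (rr + e) = 1 / (0.265 + 0.028) ≈ 3.4130.
So M = m × MB = 3.4130 × 15.2 = 51.8776 billion.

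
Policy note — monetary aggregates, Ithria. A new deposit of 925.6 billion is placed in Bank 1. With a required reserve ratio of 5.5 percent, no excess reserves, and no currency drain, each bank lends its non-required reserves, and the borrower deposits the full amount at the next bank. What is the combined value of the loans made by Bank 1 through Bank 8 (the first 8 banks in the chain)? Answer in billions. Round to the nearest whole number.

5789 billion

Bank i lends (1 − rr)^i of the original deposit: Bank 1 lends 925.6·0.9450 = 874.6920, Bank 2 lends 925.6·0.9450² ≈ 826.5839, and so on.
Summing a geometric series: total = 925.6·[0.9450·(1 − 0.9450^8) / (1 − 0.9450)] ≈ 5788.9324 billion.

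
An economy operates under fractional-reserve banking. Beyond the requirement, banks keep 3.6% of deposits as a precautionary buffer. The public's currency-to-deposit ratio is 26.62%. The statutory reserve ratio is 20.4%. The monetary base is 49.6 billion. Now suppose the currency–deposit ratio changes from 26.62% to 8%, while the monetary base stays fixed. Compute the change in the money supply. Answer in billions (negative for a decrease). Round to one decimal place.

43.3 billion

Initially m₁ = (1 + 0.2662) / (0.204 + 0.036 + 0.2662) ≈ 2.5014, so M₁ = 2.5014 × 49.6 ≈ 124.0694 billion.
After the change m₂ = (1 + 0.08) / (0.204 + 0.036 + 0.08) = 3.3750, so M₂ = 3.3750 × 49.6 = 167.4 billion.
ΔM = M₂ − M₁ = 167.4 − 124.0694 = 43.3306 billion.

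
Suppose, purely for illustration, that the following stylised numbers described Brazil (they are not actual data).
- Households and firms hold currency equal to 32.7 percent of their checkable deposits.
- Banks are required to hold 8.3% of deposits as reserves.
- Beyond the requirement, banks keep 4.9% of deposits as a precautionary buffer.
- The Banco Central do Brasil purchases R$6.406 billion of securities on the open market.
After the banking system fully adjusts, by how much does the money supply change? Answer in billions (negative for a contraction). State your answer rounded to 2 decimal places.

R$18.52 billion

The money multiplier is m = (1 + c) / (rr + e + c) = (1 + 0.327) / (0.083 + 0.049 + 0.327) ≈ 2.8911.
The purchase adds 6.406 billion of base, so ΔM = m × ΔMB = 2.8911 × (+6.406) ≈ 18.5204 billion.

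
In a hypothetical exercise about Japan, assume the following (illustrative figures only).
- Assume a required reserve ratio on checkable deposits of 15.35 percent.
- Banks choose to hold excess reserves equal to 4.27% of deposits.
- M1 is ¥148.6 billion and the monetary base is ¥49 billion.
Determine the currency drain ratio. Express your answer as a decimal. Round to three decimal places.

0.199

Using m = M/MB = 148.6/49 ≈ 3.032653. From m = (1 + c)/(c + rr + e), rearranging gives 1 + c = m·(c + rr + e), so c·(1 − m) = m·(rr + e) − 1.
Hence c = [m·(rr + e) − 1]/(1 − m) = [3.032653 × (0.1535 + 0.0427) − 1] / (1 − 3.032653) ≈ 0.199244.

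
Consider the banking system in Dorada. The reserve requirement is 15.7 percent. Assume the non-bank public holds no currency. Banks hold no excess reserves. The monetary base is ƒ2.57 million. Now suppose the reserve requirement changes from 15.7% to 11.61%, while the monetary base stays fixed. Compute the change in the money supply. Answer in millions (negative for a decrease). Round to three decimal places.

Initially m₁ = 1 / (0.157) ≈ 6.36943, so M₁ = 6.36943 × 2.57 ≈ 16.3694 million.
After the change m₂ = 1 / (0.1161) ≈ 8.61326, so M₂ = 8.61326 × 2.57 ≈ 22.1361 million.
ΔM = M₂ − M₁ = 22.1361 − 16.3694 = 5.7667 million.

ƒ5.767 million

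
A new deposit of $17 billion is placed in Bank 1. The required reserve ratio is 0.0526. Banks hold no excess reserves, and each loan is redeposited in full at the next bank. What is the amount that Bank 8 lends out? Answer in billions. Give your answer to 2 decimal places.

$11.03 billion

Each bank lends a fraction (1 − rr) = 0.9474 of the deposit it receives, so Bank 8 receives 17·0.9474^7 and lends 17·0.9474^8 ≈ 11.0336 billion.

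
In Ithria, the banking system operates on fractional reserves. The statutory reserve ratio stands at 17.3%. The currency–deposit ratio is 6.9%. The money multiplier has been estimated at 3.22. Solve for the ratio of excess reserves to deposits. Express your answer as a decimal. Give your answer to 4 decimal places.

0.0900

Using m = 3.22. Since m = (1 + c)/(c + rr + e), the denominator satisfies c + rr + e = (1 + c)/m = (1 + 0.069) / 3.22 ≈ 0.331988.
With c = 0.069 and rr = 0.173, the ratio of excess reserves to deposits is 0.331988 − 0.069 − 0.173 = 0.089988.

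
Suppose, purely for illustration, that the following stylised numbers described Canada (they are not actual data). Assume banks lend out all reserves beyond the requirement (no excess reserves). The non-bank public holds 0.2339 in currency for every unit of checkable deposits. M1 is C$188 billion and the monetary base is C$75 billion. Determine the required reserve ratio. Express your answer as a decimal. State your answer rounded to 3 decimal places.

0.258

Using m = M/MB = 188/75 ≈ 2.506667. Since m = (1 + c)/(c + rr + e), the denominator satisfies c + rr + e = (1 + c)/m = (1 + 0.2339) / 2.506667 ≈ 0.492247.
With c = 0.2339 and e = 0, the required reserve ratio is 0.492247 − 0.2339 − 0 = 0.258347.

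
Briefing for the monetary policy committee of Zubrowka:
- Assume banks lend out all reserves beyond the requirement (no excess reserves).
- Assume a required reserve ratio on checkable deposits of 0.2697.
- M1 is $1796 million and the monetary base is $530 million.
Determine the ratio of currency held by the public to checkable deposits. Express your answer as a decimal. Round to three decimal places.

Using m = M/MB = 1796/530 ≈ 3.388679. From m = (1 + c)/(c + rr + e), rearranging gives 1 + c = m·(c + rr + e), so c·(1 − m) = m·(rr + e) − 1.
Hence c = [m·(rr + e) − 1]/(1 − m) = [3.388679 × (0.2697 + 0) − 1] / (1 − 3.388679) ≈ 0.036034.

0.036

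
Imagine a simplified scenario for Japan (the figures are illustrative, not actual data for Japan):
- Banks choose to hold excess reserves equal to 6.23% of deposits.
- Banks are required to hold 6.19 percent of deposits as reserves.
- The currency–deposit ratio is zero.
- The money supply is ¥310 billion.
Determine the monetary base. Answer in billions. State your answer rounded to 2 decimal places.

¥38.50 billion

The money multiplier is m = 1 / (rr + e) = 1 / (0.0619 + 0.0623) ≈ 8.051530.
MB = M / m = 310 / 8.051530 ≈ 38.502 billion.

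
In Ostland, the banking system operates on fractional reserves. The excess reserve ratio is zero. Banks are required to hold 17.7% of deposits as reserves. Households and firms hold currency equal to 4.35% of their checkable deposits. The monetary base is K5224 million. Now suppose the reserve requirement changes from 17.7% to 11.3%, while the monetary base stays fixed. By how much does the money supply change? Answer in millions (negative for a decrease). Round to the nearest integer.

K10110 million

Initially m₁ = (1 + 0.0435) / (0.177 + 0.0435) ≈ 4.73243, so M₁ = 4.73243 × 5224 ≈ 24722.2143 million.
After the change m₂ = (1 + 0.0435) / (0.113 + 0.0435) ≈ 6.66773, so M₂ = 6.66773 × 5224 ≈ 34832.2215 million.
ΔM = M₂ − M₁ = 34832.2215 − 24722.2143 = 10110.0072 million.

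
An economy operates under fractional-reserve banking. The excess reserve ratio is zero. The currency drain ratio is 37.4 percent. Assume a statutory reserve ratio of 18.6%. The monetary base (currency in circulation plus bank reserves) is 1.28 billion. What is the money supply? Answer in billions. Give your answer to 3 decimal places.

3.141 billion

The money multiplier is m = (1 + c) / (rr + c) = (1 + 0.374) / (0.186 + 0.374) ≈ 2.45357.
So M = m × MB = 2.45357 × 1.28 ≈ 3.1406 billion.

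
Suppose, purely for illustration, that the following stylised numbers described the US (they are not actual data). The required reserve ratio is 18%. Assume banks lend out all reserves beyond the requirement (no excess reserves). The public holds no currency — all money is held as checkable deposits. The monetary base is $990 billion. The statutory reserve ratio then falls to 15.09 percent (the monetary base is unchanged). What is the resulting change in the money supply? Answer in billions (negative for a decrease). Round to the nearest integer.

Initially m₁ = 1 / (0.18) ≈ 5.5556, so M₁ = 5.5556 × 990 = 5500.044 billion.
After the change m₂ = 1 / (0.1509) ≈ 6.6269, so M₂ = 6.6269 × 990 = 6560.631 billion.
ΔM = M₂ − M₁ = 6560.631 − 5500.044 = 1060.587 billion.

$1061 billion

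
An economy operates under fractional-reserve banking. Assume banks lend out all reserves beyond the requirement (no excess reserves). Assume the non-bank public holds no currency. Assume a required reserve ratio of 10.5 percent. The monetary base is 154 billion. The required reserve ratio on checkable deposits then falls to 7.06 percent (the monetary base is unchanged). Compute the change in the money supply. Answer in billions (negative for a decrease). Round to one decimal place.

Initially m₁ = 1 / (0.105) ≈ 9.52381, so M₁ = 9.52381 × 154 ≈ 1466.6667 billion.
After the change m₂ = 1 / (0.0706) ≈ 14.16431, so M₂ = 14.16431 × 154 ≈ 2181.3037 billion.
ΔM = M₂ − M₁ = 2181.3037 − 1466.6667 = 714.637 billion.

714.6 billion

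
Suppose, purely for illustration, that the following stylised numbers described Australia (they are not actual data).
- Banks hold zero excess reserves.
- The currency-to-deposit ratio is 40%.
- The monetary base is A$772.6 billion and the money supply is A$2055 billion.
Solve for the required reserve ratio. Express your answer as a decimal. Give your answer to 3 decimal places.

0.126

Using m = M/MB = 2055/772.6 ≈ 2.659850. Since m = (1 + c)/(c + rr + e), the denominator satisfies c + rr + e = (1 + c)/m = (1 + 0.4) / 2.659850 ≈ 0.526345.
With c = 0.4 and e = 0, the required reserve ratio is 0.526345 − 0.4 − 0 = 0.126345.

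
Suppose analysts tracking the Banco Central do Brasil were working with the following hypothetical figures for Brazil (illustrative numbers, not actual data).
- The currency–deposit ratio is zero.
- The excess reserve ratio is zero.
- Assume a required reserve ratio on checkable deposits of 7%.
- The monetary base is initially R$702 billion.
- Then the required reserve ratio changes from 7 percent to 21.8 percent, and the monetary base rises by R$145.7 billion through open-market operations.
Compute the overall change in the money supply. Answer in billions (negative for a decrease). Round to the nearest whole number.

-6140 billion

Before: m₁ = 1 / (0.07) ≈ 14.2857, MB₁ = 702, so M₁ = 14.2857 × 702 = 10028.5614 billion.
After: m₂ = 1 / (0.218) ≈ 4.5872, MB₂ = 702 + 145.7 = 847.7, so M₂ = 4.5872 × 847.7 ≈ 3888.5694 billion.
ΔM = M₂ − M₁ = 3888.5694 − 10028.5614 = -6139.992 billion.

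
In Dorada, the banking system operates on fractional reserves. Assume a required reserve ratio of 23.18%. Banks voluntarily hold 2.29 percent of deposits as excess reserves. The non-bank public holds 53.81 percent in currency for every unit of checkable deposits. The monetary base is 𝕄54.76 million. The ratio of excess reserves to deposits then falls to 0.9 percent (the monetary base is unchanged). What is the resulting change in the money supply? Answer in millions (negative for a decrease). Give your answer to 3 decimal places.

Initially m₁ = (1 + 0.5381) / (0.2318 + 0.0229 + 0.5381) ≈ 1.940086, so M₁ = 1.940086 × 54.76 ≈ 106.2391 million.
After the change m₂ = (1 + 0.5381) / (0.2318 + 0.009 + 0.5381) ≈ 1.974708, so M₂ = 1.974708 × 54.76 ≈ 108.135 million.
ΔM = M₂ − M₁ = 108.135 − 106.2391 = 1.8959 million.

𝕄1.896 million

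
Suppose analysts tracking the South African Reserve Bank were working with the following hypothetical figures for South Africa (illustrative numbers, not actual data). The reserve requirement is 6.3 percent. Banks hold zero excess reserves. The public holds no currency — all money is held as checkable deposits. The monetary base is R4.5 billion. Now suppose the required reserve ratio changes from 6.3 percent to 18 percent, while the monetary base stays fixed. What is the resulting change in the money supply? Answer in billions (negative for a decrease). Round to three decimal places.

-46.429 billion

Initially m₁ = 1 / (0.063) ≈ 15.87302, so M₁ = 15.87302 × 4.5 ≈ 71.4286 billion.
After the change m₂ = 1 / (0.18) ≈ 5.55556, so M₂ = 5.55556 × 4.5 ≈ 25 billion.
ΔM = M₂ − M₁ = 25 − 71.4286 = -46.4286 billion.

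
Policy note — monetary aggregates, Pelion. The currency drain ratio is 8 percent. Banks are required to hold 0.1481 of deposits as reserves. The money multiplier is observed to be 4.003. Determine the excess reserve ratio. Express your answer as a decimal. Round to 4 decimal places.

0.0417

Using m = 4.003. Since m = (1 + c)/(c + rr + e), the denominator satisfies c + rr + e = (1 + c)/m = (1 + 0.08) / 4.003 ≈ 0.269798.
With c = 0.08 and rr = 0.1481, the excess reserve ratio is 0.269798 − 0.08 − 0.1481 = 0.041698.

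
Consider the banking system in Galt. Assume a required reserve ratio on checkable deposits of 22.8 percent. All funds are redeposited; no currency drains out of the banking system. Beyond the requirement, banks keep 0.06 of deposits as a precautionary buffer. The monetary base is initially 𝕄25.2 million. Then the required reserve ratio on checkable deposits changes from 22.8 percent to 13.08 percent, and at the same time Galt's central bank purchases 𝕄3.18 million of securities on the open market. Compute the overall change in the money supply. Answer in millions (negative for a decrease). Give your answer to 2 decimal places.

𝕄61.24 million

Before: m₁ = 1 / (0.228 + 0.06) ≈ 3.47222, MB₁ = 25.2, so M₁ = 3.47222 × 25.2 ≈ 87.4999 million.
After: m₂ = 1 / (0.1308 + 0.06) ≈ 5.24109, MB₂ = 25.2 + 3.18 = 28.38, so M₂ = 5.24109 × 28.38 ≈ 148.7421 million.
ΔM = M₂ − M₁ = 148.7421 − 87.4999 = 61.2422 million.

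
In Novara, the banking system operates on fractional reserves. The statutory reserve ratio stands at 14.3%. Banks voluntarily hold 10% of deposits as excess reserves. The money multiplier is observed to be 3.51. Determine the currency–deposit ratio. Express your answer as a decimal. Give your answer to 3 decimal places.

Using m = 3.51. From m = (1 + c)/(c + rr + e), rearranging gives 1 + c = m·(c + rr + e), so c·(1 − m) = m·(rr + e) − 1.
Hence c = [m·(rr + e) − 1]/(1 − m) = [3.51 × (0.143 + 0.1) − 1] / (1 − 3.51) ≈ 0.058594.

0.059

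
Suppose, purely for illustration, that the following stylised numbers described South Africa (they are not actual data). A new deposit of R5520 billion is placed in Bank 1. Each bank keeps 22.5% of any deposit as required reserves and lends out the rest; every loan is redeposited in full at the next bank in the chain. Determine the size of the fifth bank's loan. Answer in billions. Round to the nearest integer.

R1543 billion

Each bank lends a fraction (1 − rr) = 0.7750 of the deposit it receives, so Bank 5 receives 5520·0.7750^4 and lends 5520·0.7750^5 ≈ 1543.2902 billion.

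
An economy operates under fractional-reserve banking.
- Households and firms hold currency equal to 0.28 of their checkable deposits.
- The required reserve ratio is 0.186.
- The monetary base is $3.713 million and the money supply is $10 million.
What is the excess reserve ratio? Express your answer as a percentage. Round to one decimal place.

0.9%

Using m = M/MB = 10/3.713 ≈ 2.693240. Since m = (1 + c)/(c + rr + e), the denominator satisfies c + rr + e = (1 + c)/m = (1 + 0.28) / 2.693240 ≈ 0.475264.
With c = 0.28 and rr = 0.186, the excess reserve ratio is 0.475264 − 0.28 − 0.186 = 0.009264.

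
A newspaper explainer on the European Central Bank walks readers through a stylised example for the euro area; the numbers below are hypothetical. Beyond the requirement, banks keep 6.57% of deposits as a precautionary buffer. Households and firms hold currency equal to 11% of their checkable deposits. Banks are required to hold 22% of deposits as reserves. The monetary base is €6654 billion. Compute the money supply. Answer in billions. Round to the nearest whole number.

The money multiplier is m = (1 + c) / (rr + e + c) = (1 + 0.11) / (0.22 + 0.0657 + 0.11) ≈ 2.80516.
So M = m × MB = 2.80516 × 6654 ≈ 18665.5346 billion.

€18666 billion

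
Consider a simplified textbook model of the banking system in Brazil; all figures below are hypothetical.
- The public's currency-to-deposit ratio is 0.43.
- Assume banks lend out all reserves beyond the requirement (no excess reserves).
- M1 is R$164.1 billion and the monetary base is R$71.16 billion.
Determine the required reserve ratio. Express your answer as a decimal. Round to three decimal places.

0.190

Using m = M/MB = 164.1/71.16 ≈ 2.306071. Since m = (1 + c)/(c + rr + e), the denominator satisfies c + rr + e = (1 + c)/m = (1 + 0.43) / 2.306071 ≈ 0.620102.
With c = 0.43 and e = 0, the required reserve ratio is 0.620102 − 0.43 − 0 = 0.190102.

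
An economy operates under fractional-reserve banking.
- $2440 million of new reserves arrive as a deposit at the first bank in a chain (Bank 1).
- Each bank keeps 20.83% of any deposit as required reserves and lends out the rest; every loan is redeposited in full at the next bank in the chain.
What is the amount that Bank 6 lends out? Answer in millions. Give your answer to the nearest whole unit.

Each bank lends a fraction (1 − rr) = 0.7917 of the deposit it receives, so Bank 6 receives 2440·0.7917^5 and lends 2440·0.7917^6 ≈ 600.8329 million.

$601 million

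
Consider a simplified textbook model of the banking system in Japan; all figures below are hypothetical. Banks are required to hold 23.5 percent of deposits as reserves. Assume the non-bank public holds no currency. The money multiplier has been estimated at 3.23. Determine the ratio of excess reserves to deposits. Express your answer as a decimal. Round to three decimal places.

0.075

Using m = 3.23. Since m = (1 + c)/(c + rr + e), the denominator satisfies c + rr + e = (1 + c)/m = (1 + 0) / 3.23 ≈ 0.309598.
With c = 0 and rr = 0.235, the ratio of excess reserves to deposits is 0.309598 − 0 − 0.235 = 0.074598.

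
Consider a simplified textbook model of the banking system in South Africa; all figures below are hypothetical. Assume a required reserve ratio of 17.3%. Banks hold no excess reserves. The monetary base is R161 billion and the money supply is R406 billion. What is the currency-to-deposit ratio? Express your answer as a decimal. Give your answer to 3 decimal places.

0.370

Using m = M/MB = 406/161 ≈ 2.521739. From m = (1 + c)/(c + rr + e), rearranging gives 1 + c = m·(c + rr + e), so c·(1 − m) = m·(rr + e) − 1.
Hence c = [m·(rr + e) − 1]/(1 − m) = [2.521739 × (0.173 + 0) − 1] / (1 − 2.521739) ≈ 0.370457.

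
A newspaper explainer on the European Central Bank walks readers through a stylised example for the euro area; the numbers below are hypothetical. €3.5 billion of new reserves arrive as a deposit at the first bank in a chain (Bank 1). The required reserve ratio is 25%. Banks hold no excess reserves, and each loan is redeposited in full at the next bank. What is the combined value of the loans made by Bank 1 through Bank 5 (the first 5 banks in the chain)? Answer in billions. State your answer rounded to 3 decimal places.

Bank i lends (1 − rr)^i of the original deposit: Bank 1 lends 3.5·0.7500 = 2.6250, Bank 2 lends 3.5·0.7500² ≈ 1.9688, and so on.
Summing a geometric series: total = 3.5·[0.7500·(1 − 0.7500^5) / (1 − 0.7500)] ≈ 8.0083 billion.

€8.008 billion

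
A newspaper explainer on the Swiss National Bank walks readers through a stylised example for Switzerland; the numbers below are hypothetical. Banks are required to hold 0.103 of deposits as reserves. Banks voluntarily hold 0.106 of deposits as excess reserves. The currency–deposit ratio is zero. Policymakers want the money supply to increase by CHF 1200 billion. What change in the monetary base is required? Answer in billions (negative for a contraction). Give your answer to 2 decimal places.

CHF 250.80 billion

The money multiplier is m = 1 / (rr + e) = 1 / (0.103 + 0.106) ≈ 4.7846890.
ΔMB = ΔM / m = (+1200) / 4.7846890 ≈ 250.8 billion.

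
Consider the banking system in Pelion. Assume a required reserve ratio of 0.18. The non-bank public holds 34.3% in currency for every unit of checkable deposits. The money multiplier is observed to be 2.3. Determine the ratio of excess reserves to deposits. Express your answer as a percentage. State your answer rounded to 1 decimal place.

Using m = 2.3. Since m = (1 + c)/(c + rr + e), the denominator satisfies c + rr + e = (1 + c)/m = (1 + 0.343) / 2.3 ≈ 0.583913.
With c = 0.343 and rr = 0.18, the ratio of excess reserves to deposits is 0.583913 − 0.343 − 0.18 = 0.060913.

6.1%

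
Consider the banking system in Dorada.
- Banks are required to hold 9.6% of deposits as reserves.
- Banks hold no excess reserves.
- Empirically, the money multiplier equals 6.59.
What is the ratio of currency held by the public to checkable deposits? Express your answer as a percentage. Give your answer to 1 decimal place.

6.6%

Using m = 6.59. From m = (1 + c)/(c + rr + e), rearranging gives 1 + c = m·(c + rr + e), so c·(1 − m) = m·(rr + e) − 1.
Hence c = [m·(rr + e) − 1]/(1 − m) = [6.59 × (0.096 + 0) − 1] / (1 − 6.59) ≈ 0.065717.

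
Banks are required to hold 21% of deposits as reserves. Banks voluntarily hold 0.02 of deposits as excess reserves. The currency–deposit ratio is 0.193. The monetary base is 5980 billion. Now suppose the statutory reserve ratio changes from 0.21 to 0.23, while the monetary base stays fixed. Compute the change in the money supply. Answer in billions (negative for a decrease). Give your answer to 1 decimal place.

Initially m₁ = (1 + 0.193) / (0.21 + 0.02 + 0.193) ≈ 2.820331, so M₁ = 2.820331 × 5980 ≈ 16865.5794 billion.
After the change m₂ = (1 + 0.193) / (0.23 + 0.02 + 0.193) ≈ 2.693002, so M₂ = 2.693002 × 5980 ≈ 16104.152 billion.
ΔM = M₂ − M₁ = 16104.152 − 16865.5794 = -761.4274 billion.

-761.4 billion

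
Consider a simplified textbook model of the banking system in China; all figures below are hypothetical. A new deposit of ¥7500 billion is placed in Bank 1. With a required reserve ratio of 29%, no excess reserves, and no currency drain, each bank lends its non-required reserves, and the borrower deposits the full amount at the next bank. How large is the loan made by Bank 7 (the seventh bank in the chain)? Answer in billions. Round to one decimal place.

Each bank lends a fraction (1 − rr) = 0.7100 of the deposit it receives, so Bank 7 receives 7500·0.7100^6 and lends 7500·0.7100^7 ≈ 682.1340 billion.

¥682.1 billion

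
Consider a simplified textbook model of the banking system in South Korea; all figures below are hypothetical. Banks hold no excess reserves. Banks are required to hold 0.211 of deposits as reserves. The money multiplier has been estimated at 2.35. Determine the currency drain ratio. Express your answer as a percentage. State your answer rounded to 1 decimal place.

37.3%

Using m = 2.35. From m = (1 + c)/(c + rr + e), rearranging gives 1 + c = m·(c + rr + e), so c·(1 − m) = m·(rr + e) − 1.
Hence c = [m·(rr + e) − 1]/(1 − m) = [2.35 × (0.211 + 0) − 1] / (1 − 2.35) ≈ 0.373444.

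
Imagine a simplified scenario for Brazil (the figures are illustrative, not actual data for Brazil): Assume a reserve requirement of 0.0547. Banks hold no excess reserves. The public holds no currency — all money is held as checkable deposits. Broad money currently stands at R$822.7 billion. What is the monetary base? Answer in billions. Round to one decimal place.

With no currency drain and no excess reserves, the money multiplier is m = 1/rr = 1/0.0547 ≈ 18.28154.
The monetary base is MB = M / m = 822.7 / 18.28154 ≈ 45.0017 billion.

R$45.0 billion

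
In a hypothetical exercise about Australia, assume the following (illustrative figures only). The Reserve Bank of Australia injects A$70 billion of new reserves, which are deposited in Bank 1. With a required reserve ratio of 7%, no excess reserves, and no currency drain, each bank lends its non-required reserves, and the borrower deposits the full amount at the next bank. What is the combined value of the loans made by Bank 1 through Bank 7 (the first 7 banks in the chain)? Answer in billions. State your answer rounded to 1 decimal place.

Bank i lends (1 − rr)^i of the original deposit: Bank 1 lends 70·0.9300 = 65.1000, Bank 2 lends 70·0.9300² = 60.5430, and so on.
Summing a geometric series: total = 70·[0.9300·(1 − 0.9300^7) / (1 − 0.9300)] ≈ 370.4182 billion.

A$370.4 billion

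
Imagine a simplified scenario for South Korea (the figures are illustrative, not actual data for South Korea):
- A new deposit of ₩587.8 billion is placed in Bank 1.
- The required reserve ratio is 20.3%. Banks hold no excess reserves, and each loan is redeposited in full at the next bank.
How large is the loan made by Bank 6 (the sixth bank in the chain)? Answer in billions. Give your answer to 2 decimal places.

₩150.65 billion

Each bank lends a fraction (1 − rr) = 0.7970 of the deposit it receives, so Bank 6 receives 587.8·0.7970^5 and lends 587.8·0.7970^6 ≈ 150.6536 billion.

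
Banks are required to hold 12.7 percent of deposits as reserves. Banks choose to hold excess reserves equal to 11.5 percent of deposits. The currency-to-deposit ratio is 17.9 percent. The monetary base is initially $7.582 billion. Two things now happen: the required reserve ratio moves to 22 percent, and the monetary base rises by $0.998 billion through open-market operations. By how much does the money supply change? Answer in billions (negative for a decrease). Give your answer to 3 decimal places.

-1.553 billion

Before: m₁ = (1 + 0.179) / (0.127 + 0.115 + 0.179) ≈ 2.80048, MB₁ = 7.582, so M₁ = 2.80048 × 7.582 ≈ 21.2332 billion.
After: m₂ = (1 + 0.179) / (0.22 + 0.115 + 0.179) ≈ 2.29377, MB₂ = 7.582 + 0.998 = 8.58, so M₂ = 2.29377 × 8.58 ≈ 19.6805 billion.
ΔM = M₂ − M₁ = 19.6805 − 21.2332 = -1.5527 billion.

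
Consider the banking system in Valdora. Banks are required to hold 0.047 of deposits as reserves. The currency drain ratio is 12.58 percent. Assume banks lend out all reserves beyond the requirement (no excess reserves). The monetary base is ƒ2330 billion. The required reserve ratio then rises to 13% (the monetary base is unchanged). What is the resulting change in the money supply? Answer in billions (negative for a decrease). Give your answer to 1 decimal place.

Initially m₁ = (1 + 0.1258) / (0.047 + 0.1258) ≈ 6.515046, so M₁ = 6.515046 × 2330 ≈ 15180.0572 billion.
After the change m₂ = (1 + 0.1258) / (0.13 + 0.1258) ≈ 4.401095, so M₂ = 4.401095 × 2330 ≈ 10254.5513 billion.
ΔM = M₂ − M₁ = 10254.5513 − 15180.0572 = -4925.5059 billion.

-4925.5 billion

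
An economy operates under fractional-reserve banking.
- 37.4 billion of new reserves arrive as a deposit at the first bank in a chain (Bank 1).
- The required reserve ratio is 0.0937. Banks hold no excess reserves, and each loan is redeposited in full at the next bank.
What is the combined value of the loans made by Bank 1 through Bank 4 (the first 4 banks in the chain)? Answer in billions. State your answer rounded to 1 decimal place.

Bank i lends (1 − rr)^i of the original deposit: Bank 1 lends 37.4·0.9063 ≈ 33.8956, Bank 2 lends 37.4·0.9063² ≈ 30.7196, and so on.
Summing a geometric series: total = 37.4·[0.9063·(1 − 0.9063^4) / (1 − 0.9063)] ≈ 117.6889 billion.

117.7 billion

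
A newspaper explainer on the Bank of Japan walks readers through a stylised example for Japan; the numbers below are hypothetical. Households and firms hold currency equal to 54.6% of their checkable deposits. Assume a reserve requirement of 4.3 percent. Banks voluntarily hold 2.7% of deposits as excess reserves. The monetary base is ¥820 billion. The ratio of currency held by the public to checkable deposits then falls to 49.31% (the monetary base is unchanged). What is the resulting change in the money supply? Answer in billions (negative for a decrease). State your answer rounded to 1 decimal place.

¥116.3 billion

Initially m₁ = (1 + 0.546) / (0.043 + 0.027 + 0.546) ≈ 2.50974, so M₁ = 2.50974 × 820 = 2057.9868 billion.
After the change m₂ = (1 + 0.4931) / (0.043 + 0.027 + 0.4931) ≈ 2.65157, so M₂ = 2.65157 × 820 = 2174.2874 billion.
ΔM = M₂ − M₁ = 2174.2874 − 2057.9868 = 116.3006 billion.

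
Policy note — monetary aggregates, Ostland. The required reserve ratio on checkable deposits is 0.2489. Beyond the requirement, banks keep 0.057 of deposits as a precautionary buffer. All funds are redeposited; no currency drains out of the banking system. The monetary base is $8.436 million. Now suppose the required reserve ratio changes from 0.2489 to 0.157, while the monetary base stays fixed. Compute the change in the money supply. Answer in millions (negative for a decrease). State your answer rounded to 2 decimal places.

Initially m₁ = 1 / (0.2489 + 0.057) ≈ 3.2690, so M₁ = 3.2690 × 8.436 ≈ 27.5773 million.
After the change m₂ = 1 / (0.157 + 0.057) ≈ 4.6729, so M₂ = 4.6729 × 8.436 ≈ 39.4206 million.
ΔM = M₂ − M₁ = 39.4206 − 27.5773 = 11.8433 million.

$11.84 million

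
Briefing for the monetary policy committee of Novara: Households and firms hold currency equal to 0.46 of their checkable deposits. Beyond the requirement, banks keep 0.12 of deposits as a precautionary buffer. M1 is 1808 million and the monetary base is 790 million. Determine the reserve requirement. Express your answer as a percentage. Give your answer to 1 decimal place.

5.8%

Using m = M/MB = 1808/790 ≈ 2.288608. Since m = (1 + c)/(c + rr + e), the denominator satisfies c + rr + e = (1 + c)/m = (1 + 0.46) / 2.288608 ≈ 0.637942.
With c = 0.46 and e = 0.12, the reserve requirement is 0.637942 − 0.46 − 0.12 = 0.057942.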